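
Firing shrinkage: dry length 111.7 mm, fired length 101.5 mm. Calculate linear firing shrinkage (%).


FS = (111.7 - 101.5) / 111.7 * 100 = 9.13%

9.13


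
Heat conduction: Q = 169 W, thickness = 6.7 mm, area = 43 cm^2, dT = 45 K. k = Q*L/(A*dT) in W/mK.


k = 169*6.7/1000/(43/10000*45) = 5.85 W/mK

5.85


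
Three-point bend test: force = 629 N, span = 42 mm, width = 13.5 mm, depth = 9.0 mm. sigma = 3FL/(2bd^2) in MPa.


sigma = 3*629*42/(2*13.5*9.0^2) = 36.2 MPa

36.2


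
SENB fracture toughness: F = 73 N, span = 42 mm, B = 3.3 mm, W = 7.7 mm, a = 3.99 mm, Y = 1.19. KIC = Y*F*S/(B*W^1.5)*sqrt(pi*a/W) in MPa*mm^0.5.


KIC = 1.19*73*42/(3.3*7.7^1.5)*sqrt(pi*3.99/7.7) = 66.02

66.02


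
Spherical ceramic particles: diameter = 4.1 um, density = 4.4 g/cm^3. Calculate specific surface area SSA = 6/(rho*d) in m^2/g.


SSA = 6 / (4.4 * 4.1) = 0.333 m^2/g

0.333


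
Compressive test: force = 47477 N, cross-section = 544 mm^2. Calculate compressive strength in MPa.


CS = 47477 / 544 = 87.3 MPa

87.3


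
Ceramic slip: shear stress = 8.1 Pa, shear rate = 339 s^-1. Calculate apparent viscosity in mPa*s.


eta = tau/gamma * 1000 = 8.1/339 * 1000 = 23.9 mPa*s

23.9


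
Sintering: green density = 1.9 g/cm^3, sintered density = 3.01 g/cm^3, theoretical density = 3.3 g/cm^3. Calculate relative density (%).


Relative = 3.01 / 3.3 * 100 = 91.2%

91.2


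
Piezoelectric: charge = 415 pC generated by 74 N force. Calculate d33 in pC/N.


d33 = 415 / 74 = 5.6 pC/N

5.6


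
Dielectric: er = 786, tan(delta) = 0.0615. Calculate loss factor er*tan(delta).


Loss = 786 * 0.0615 = 48.339

48.339


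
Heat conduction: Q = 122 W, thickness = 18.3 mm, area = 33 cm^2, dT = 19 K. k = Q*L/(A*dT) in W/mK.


k = 122*18.3/1000/(33/10000*19) = 35.61 W/mK

35.61


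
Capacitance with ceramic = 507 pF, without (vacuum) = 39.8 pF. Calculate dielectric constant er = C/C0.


er = 507 / 39.8 = 12.74

12.74


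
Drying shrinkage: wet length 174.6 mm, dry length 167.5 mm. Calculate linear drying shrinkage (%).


DS = (174.6 - 167.5) / 174.6 * 100 = 4.07%

4.07


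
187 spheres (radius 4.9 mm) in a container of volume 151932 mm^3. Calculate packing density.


V_sphere = 4/3*pi*4.9^3 = 492.807 mm^3
Total V = 187*492.807 = 92154.909 mm^3
PD = 92154.909 / 151932 = 0.607

0.607


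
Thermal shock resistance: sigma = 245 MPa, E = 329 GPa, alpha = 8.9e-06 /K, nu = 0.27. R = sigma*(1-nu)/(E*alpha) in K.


R = 245*(1-0.27)/(329*1000*8.9e-06) = 61 K

61


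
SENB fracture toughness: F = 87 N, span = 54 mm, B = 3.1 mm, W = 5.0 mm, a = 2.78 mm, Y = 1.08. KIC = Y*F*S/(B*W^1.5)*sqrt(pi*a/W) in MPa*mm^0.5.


KIC = 1.08*87*54/(3.1*5.0^1.5)*sqrt(pi*2.78/5.0) = 193.48

193.48


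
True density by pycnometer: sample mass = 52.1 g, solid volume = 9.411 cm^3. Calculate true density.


TD = 52.1 / 9.411 = 5.536 g/cm^3

5.536


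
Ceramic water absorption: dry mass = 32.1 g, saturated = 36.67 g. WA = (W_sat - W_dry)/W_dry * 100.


WA = (36.67 - 32.1) / 32.1 * 100 = 14.24%

14.24


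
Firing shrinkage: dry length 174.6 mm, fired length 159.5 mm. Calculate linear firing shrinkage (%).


FS = (174.6 - 159.5) / 174.6 * 100 = 8.65%

8.65


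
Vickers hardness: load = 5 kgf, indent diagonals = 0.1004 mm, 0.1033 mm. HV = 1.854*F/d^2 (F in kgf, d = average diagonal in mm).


d_avg = (0.1004+0.1033)/2 = 0.10185 mm
HV = 1.854*5/0.10185^2 = 894

894


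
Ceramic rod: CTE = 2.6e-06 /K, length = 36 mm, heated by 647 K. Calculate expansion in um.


dL = 2.6e-06 * 36 * 647 * 1000 = 60.559 um

60.559


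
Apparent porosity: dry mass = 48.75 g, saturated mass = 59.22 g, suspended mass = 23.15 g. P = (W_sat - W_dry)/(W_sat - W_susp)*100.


P = (59.22 - 48.75) / (59.22 - 23.15) * 100 = 10.47 / 36.07 * 100 = 29.0%

29.0


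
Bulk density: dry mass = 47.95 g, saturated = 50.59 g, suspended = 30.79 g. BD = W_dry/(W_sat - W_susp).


BD = 47.95 / (50.59 - 30.79) = 47.95 / 19.8 = 2.422 g/cm^3

2.422


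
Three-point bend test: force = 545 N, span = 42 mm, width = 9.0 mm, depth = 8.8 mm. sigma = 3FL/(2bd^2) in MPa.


sigma = 3*545*42/(2*9.0*8.8^2) = 49.3 MPa

49.3


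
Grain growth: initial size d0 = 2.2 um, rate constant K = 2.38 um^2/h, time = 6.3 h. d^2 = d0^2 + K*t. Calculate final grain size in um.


d^2 = 2.2^2 + 2.38*6.3 = 19.834
d = sqrt(19.834) = 4.45 um

4.45


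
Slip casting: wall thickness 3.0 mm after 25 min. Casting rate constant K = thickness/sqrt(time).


K = 3.0 / sqrt(25) = 3.0 / 5.0 = 0.6 mm/min^0.5

0.6


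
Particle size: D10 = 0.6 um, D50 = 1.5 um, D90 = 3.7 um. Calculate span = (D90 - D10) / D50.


Span = (3.7 - 0.6) / 1.5 = 3.1 / 1.5 = 2.067

2.067


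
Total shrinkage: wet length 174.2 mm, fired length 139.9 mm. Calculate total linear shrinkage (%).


TS = (174.2 - 139.9) / 174.2 * 100 = 19.69%

19.69


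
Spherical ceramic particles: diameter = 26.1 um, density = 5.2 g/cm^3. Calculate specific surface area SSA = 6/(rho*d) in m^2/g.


SSA = 6 / (5.2 * 26.1) = 0.044 m^2/g

0.044


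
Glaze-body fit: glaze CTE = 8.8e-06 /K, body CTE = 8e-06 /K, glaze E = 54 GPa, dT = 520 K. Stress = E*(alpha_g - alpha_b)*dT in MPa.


Stress = 54*1000*(8.8e-06 - 8e-06)*520 = 22.5 MPa

22.5


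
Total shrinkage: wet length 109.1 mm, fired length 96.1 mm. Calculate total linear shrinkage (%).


TS = (109.1 - 96.1) / 109.1 * 100 = 11.92%

11.92


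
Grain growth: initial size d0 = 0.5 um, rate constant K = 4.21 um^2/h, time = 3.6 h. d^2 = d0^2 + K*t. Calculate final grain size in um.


d^2 = 0.5^2 + 4.21*3.6 = 15.406
d = sqrt(15.406) = 3.93 um

3.93


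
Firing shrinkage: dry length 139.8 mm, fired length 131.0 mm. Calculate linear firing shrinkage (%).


FS = (139.8 - 131.0) / 139.8 * 100 = 6.29%

6.29


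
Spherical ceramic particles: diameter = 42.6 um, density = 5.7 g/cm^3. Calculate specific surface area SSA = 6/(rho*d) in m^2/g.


SSA = 6 / (5.7 * 42.6) = 0.025 m^2/g

0.025


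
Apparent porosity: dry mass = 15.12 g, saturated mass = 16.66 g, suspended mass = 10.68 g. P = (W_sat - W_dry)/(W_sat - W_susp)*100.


P = (16.66 - 15.12) / (16.66 - 10.68) * 100 = 1.54 / 5.98 * 100 = 25.8%

25.8


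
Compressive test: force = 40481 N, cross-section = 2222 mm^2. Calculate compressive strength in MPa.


CS = 40481 / 2222 = 18.2 MPa

18.2


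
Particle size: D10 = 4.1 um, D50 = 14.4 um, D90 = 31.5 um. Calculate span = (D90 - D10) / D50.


Span = (31.5 - 4.1) / 14.4 = 27.4 / 14.4 = 1.903

1.903


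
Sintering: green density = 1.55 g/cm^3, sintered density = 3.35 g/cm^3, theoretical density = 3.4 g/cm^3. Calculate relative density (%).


Relative = 3.35 / 3.4 * 100 = 98.5%

98.5


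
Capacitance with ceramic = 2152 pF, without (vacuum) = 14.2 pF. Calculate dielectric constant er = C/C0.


er = 2152 / 14.2 = 151.55

151.55


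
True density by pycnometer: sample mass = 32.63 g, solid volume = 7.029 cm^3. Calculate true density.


TD = 32.63 / 7.029 = 4.642 g/cm^3

4.642


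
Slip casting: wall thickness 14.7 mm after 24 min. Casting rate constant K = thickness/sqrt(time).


K = 14.7 / sqrt(24) = 14.7 / 4.899 = 3.001 mm/min^0.5

3.001


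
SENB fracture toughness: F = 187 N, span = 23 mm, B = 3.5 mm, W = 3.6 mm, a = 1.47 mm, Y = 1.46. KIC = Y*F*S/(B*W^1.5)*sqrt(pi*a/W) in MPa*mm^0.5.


KIC = 1.46*187*23/(3.5*3.6^1.5)*sqrt(pi*1.47/3.6) = 297.5

297.5


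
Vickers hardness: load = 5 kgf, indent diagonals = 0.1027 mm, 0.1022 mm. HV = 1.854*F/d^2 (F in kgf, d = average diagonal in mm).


d_avg = (0.1027+0.1022)/2 = 0.10245 mm
HV = 1.854*5/0.10245^2 = 883

883


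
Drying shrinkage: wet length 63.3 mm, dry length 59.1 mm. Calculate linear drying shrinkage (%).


DS = (63.3 - 59.1) / 63.3 * 100 = 6.64%

6.64


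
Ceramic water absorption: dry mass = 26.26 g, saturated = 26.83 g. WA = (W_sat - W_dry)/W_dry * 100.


WA = (26.83 - 26.26) / 26.26 * 100 = 2.17%

2.17


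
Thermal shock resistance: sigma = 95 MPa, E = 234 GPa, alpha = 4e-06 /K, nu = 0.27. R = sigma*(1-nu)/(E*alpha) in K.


R = 95*(1-0.27)/(234*1000*4e-06) = 74 K

74


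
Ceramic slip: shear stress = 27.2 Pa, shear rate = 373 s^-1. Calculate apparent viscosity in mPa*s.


eta = tau/gamma * 1000 = 27.2/373 * 1000 = 72.9 mPa*s

72.9


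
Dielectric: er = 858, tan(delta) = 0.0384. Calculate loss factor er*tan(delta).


Loss = 858 * 0.0384 = 32.947

32.947


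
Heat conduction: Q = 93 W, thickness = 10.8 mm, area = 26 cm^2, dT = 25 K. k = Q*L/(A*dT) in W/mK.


k = 93*10.8/1000/(26/10000*25) = 15.45 W/mK

15.45


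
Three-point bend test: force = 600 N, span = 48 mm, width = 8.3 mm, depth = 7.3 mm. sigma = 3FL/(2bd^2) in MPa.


sigma = 3*600*48/(2*8.3*7.3^2) = 97.7 MPa

97.7


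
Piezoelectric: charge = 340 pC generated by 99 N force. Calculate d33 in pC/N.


d33 = 340 / 99 = 3.4 pC/N

3.4


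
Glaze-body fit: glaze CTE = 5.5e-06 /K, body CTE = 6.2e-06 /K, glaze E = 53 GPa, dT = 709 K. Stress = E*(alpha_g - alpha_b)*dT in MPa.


Stress = 53*1000*(5.5e-06 - 6.2e-06)*709 = -26.3 MPa

-26.3


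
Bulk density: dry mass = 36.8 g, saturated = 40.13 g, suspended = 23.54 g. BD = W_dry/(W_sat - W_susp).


BD = 36.8 / (40.13 - 23.54) = 36.8 / 16.59 = 2.218 g/cm^3

2.218


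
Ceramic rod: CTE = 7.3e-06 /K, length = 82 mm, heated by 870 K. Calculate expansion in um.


dL = 7.3e-06 * 82 * 870 * 1000 = 520.782 um

520.782


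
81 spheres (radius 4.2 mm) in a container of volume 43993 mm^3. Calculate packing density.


V_sphere = 4/3*pi*4.2^3 = 310.3391 mm^3
Total V = 81*310.3391 = 25137.4671 mm^3
PD = 25137.4671 / 43993 = 0.571

0.571


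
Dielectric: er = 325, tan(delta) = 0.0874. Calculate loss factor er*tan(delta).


Loss = 325 * 0.0874 = 28.405

28.405


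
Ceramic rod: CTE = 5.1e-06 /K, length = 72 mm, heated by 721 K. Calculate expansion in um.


dL = 5.1e-06 * 72 * 721 * 1000 = 264.751 um

264.751


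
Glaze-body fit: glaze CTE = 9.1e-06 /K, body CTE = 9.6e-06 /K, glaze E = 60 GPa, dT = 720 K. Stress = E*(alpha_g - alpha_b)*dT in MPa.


Stress = 60*1000*(9.1e-06 - 9.6e-06)*720 = -21.6 MPa

-21.6


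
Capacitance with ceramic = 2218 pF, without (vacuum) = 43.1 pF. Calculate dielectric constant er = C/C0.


er = 2218 / 43.1 = 51.46

51.46


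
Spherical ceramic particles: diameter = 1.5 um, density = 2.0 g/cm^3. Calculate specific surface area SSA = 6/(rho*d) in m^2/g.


SSA = 6 / (2.0 * 1.5) = 2.0 m^2/g

2.0


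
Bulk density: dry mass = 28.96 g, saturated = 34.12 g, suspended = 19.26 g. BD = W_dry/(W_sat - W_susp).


BD = 28.96 / (34.12 - 19.26) = 28.96 / 14.86 = 1.949 g/cm^3

1.949


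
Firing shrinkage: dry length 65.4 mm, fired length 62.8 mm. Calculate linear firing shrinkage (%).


FS = (65.4 - 62.8) / 65.4 * 100 = 3.98%

3.98


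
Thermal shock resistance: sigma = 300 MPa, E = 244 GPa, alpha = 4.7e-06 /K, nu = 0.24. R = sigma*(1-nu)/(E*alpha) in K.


R = 300*(1-0.24)/(244*1000*4.7e-06) = 199 K

199


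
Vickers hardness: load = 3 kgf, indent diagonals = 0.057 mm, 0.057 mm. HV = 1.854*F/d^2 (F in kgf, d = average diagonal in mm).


d_avg = (0.057+0.057)/2 = 0.057 mm
HV = 1.854*3/0.057^2 = 1712

1712


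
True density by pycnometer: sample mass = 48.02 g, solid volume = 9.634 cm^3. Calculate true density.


TD = 48.02 / 9.634 = 4.984 g/cm^3

4.984


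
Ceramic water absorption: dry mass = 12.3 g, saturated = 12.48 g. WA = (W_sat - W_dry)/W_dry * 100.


WA = (12.48 - 12.3) / 12.3 * 100 = 1.46%

1.46


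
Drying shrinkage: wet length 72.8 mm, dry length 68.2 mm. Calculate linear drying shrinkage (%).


DS = (72.8 - 68.2) / 72.8 * 100 = 6.32%

6.32


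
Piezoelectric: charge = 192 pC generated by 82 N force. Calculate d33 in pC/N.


d33 = 192 / 82 = 2.3 pC/N

2.3


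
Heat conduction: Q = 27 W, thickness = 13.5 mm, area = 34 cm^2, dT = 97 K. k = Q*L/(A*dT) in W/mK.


k = 27*13.5/1000/(34/10000*97) = 1.11 W/mK

1.11


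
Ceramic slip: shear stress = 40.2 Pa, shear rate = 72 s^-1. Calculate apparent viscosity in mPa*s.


eta = tau/gamma * 1000 = 40.2/72 * 1000 = 558.3 mPa*s

558.3


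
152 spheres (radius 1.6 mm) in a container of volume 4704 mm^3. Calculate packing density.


V_sphere = 4/3*pi*1.6^3 = 17.1573 mm^3
Total V = 152*17.1573 = 2607.9096 mm^3
PD = 2607.9096 / 4704 = 0.554

0.554


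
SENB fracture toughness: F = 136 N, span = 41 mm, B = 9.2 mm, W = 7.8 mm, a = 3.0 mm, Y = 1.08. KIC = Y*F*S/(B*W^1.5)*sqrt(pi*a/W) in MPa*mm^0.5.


KIC = 1.08*136*41/(9.2*7.8^1.5)*sqrt(pi*3.0/7.8) = 33.03

33.03


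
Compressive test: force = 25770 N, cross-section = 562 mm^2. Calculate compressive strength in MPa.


CS = 25770 / 562 = 45.9 MPa

45.9


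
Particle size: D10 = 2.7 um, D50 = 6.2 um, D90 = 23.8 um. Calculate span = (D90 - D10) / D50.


Span = (23.8 - 2.7) / 6.2 = 21.1 / 6.2 = 3.403

3.403


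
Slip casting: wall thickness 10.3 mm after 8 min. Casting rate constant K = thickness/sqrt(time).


K = 10.3 / sqrt(8) = 10.3 / 2.8284 = 3.642 mm/min^0.5

3.642


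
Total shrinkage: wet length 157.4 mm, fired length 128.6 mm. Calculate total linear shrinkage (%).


TS = (157.4 - 128.6) / 157.4 * 100 = 18.3%

18.3


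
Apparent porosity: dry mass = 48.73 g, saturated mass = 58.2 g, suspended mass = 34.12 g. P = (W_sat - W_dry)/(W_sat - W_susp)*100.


P = (58.2 - 48.73) / (58.2 - 34.12) * 100 = 9.47 / 24.08 * 100 = 39.3%

39.3


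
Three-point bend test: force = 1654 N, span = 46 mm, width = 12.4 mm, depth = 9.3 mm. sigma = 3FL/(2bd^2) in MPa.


sigma = 3*1654*46/(2*12.4*9.3^2) = 106.4 MPa

106.4


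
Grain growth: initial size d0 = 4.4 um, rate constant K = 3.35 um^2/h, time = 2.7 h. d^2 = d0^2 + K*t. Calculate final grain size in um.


d^2 = 4.4^2 + 3.35*2.7 = 28.405
d = sqrt(28.405) = 5.33 um

5.33


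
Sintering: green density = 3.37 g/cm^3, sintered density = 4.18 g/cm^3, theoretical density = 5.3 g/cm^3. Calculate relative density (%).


Relative = 4.18 / 5.3 * 100 = 78.9%

78.9


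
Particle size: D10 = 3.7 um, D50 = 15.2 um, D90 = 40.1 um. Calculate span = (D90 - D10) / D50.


Span = (40.1 - 3.7) / 15.2 = 36.4 / 15.2 = 2.395

2.395


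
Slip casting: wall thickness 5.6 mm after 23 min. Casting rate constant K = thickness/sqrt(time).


K = 5.6 / sqrt(23) = 5.6 / 4.7958 = 1.168 mm/min^0.5

1.168


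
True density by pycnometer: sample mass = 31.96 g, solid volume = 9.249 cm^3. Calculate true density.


TD = 31.96 / 9.249 = 3.456 g/cm^3

3.456


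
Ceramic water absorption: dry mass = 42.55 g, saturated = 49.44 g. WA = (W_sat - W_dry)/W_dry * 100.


WA = (49.44 - 42.55) / 42.55 * 100 = 16.19%

16.19


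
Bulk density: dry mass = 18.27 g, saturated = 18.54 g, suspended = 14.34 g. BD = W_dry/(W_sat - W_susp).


BD = 18.27 / (18.54 - 14.34) = 18.27 / 4.2 = 4.35 g/cm^3

4.35


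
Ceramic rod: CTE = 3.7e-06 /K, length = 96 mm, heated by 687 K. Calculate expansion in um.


dL = 3.7e-06 * 96 * 687 * 1000 = 244.022 um

244.022


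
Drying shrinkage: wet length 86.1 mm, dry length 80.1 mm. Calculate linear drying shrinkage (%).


DS = (86.1 - 80.1) / 86.1 * 100 = 6.97%

6.97


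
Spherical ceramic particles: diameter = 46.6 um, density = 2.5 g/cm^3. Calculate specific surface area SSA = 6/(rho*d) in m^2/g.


SSA = 6 / (2.5 * 46.6) = 0.052 m^2/g

0.052


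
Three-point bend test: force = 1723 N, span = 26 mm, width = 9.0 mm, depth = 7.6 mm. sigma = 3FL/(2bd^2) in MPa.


sigma = 3*1723*26/(2*9.0*7.6^2) = 129.3 MPa

129.3


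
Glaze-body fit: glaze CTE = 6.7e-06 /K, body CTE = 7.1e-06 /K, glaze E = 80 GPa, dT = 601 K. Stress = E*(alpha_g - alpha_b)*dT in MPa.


Stress = 80*1000*(6.7e-06 - 7.1e-06)*601 = -19.2 MPa

-19.2


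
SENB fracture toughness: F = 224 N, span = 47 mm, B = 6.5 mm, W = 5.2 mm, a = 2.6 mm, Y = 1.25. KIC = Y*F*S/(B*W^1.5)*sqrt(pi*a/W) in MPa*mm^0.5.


KIC = 1.25*224*47/(6.5*5.2^1.5)*sqrt(pi*2.6/5.2) = 213.99

213.99


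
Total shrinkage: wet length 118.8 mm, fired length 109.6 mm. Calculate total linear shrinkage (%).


TS = (118.8 - 109.6) / 118.8 * 100 = 7.74%

7.74


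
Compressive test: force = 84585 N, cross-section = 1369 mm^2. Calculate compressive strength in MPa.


CS = 84585 / 1369 = 61.8 MPa

61.8


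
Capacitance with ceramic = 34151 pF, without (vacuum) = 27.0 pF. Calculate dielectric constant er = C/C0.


er = 34151 / 27.0 = 1264.85

1264.85


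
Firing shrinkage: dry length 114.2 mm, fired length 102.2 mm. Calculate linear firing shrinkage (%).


FS = (114.2 - 102.2) / 114.2 * 100 = 10.51%

10.51


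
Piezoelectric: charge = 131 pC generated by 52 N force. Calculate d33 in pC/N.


d33 = 131 / 52 = 2.5 pC/N

2.5


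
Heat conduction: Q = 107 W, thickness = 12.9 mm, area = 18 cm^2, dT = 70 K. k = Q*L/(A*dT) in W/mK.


k = 107*12.9/1000/(18/10000*70) = 10.95 W/mK

10.95


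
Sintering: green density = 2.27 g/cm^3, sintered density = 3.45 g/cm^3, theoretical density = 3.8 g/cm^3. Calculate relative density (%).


Relative = 3.45 / 3.8 * 100 = 90.8%

90.8


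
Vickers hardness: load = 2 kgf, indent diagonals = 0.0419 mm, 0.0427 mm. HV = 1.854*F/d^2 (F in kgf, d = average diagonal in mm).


d_avg = (0.0419+0.0427)/2 = 0.0423 mm
HV = 1.854*2/0.0423^2 = 2072

2072


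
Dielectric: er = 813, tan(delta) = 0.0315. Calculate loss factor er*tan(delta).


Loss = 813 * 0.0315 = 25.61

25.61


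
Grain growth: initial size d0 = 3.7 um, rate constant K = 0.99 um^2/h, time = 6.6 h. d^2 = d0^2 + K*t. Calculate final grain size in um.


d^2 = 3.7^2 + 0.99*6.6 = 20.224
d = sqrt(20.224) = 4.5 um

4.5


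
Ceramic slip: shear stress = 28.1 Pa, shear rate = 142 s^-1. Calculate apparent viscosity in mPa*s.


eta = tau/gamma * 1000 = 28.1/142 * 1000 = 197.9 mPa*s

197.9


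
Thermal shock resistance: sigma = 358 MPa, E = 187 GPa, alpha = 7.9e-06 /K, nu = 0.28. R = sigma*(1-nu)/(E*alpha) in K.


R = 358*(1-0.28)/(187*1000*7.9e-06) = 174 K

174


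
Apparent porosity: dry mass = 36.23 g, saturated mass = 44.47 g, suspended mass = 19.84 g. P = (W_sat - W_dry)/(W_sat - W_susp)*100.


P = (44.47 - 36.23) / (44.47 - 19.84) * 100 = 8.24 / 24.63 * 100 = 33.5%

33.5


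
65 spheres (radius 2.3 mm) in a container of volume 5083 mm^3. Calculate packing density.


V_sphere = 4/3*pi*2.3^3 = 50.965 mm^3
Total V = 65*50.965 = 3312.725 mm^3
PD = 3312.725 / 5083 = 0.652

0.652


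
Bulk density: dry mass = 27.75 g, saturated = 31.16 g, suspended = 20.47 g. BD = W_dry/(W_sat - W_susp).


BD = 27.75 / (31.16 - 20.47) = 27.75 / 10.69 = 2.596 g/cm^3

2.596


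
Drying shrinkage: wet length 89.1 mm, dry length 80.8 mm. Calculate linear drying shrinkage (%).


DS = (89.1 - 80.8) / 89.1 * 100 = 9.32%

9.32


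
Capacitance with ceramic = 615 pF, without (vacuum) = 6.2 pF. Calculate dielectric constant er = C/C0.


er = 615 / 6.2 = 99.19

99.19


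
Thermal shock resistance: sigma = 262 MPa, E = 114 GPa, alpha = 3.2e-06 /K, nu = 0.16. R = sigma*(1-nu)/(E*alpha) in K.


R = 262*(1-0.16)/(114*1000*3.2e-06) = 603 K

603


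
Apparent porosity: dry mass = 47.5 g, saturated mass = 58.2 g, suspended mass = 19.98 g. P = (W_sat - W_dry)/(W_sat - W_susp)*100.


P = (58.2 - 47.5) / (58.2 - 19.98) * 100 = 10.7 / 38.22 * 100 = 28.0%

28.0


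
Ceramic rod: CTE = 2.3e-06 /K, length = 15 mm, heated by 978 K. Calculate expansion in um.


dL = 2.3e-06 * 15 * 978 * 1000 = 33.741 um

33.741


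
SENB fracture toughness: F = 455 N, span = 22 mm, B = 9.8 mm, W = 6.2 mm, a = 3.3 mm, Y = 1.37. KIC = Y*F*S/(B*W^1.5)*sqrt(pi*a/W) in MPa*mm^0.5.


KIC = 1.37*455*22/(9.8*6.2^1.5)*sqrt(pi*3.3/6.2) = 117.21

117.21


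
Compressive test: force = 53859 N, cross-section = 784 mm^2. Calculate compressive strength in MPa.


CS = 53859 / 784 = 68.7 MPa

68.7


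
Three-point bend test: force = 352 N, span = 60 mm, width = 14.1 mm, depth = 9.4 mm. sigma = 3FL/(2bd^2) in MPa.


sigma = 3*352*60/(2*14.1*9.4^2) = 25.4 MPa

25.4


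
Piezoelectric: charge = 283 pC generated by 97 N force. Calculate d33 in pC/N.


d33 = 283 / 97 = 2.9 pC/N

2.9


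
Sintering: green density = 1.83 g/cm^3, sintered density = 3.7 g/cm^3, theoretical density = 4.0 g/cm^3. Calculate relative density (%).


Relative = 3.7 / 4.0 * 100 = 92.5%

92.5


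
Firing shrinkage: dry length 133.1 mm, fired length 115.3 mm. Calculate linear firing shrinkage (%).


FS = (133.1 - 115.3) / 133.1 * 100 = 13.37%

13.37


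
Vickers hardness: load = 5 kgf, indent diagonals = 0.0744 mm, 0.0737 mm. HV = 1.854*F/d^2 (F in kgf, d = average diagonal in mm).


d_avg = (0.0744+0.0737)/2 = 0.07405 mm
HV = 1.854*5/0.07405^2 = 1691

1691


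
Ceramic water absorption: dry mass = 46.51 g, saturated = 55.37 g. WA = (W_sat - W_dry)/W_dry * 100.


WA = (55.37 - 46.51) / 46.51 * 100 = 19.05%

19.05


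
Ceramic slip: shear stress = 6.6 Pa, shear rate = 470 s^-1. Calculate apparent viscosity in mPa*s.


eta = tau/gamma * 1000 = 6.6/470 * 1000 = 14.0 mPa*s

14.0


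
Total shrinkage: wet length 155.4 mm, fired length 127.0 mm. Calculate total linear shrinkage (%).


TS = (155.4 - 127.0) / 155.4 * 100 = 18.28%

18.28


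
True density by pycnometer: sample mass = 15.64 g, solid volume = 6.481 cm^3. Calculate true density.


TD = 15.64 / 6.481 = 2.413 g/cm^3

2.413


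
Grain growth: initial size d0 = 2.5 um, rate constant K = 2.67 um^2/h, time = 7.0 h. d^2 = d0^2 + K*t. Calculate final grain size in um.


d^2 = 2.5^2 + 2.67*7.0 = 24.94
d = sqrt(24.94) = 4.99 um

4.99


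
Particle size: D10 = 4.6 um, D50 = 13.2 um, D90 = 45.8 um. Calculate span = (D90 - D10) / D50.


Span = (45.8 - 4.6) / 13.2 = 41.2 / 13.2 = 3.121

3.121


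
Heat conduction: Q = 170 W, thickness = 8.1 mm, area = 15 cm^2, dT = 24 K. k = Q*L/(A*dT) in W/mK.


k = 170*8.1/1000/(15/10000*24) = 38.25 W/mK

38.25


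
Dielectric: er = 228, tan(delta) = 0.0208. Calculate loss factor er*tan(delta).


Loss = 228 * 0.0208 = 4.742

4.742


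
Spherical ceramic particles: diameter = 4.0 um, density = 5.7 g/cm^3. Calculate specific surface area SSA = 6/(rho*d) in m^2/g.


SSA = 6 / (5.7 * 4.0) = 0.263 m^2/g

0.263


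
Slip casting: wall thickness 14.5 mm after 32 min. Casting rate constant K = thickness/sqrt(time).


K = 14.5 / sqrt(32) = 14.5 / 5.6569 = 2.563 mm/min^0.5

2.563


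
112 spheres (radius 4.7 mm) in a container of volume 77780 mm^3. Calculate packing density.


V_sphere = 4/3*pi*4.7^3 = 434.8928 mm^3
Total V = 112*434.8928 = 48707.9936 mm^3
PD = 48707.9936 / 77780 = 0.626

0.626


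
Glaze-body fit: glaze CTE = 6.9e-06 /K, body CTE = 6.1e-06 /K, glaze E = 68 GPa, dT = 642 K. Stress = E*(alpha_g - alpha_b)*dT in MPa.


Stress = 68*1000*(6.9e-06 - 6.1e-06)*642 = 34.9 MPa

34.9


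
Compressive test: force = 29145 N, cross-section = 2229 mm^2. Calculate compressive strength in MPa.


CS = 29145 / 2229 = 13.1 MPa

13.1


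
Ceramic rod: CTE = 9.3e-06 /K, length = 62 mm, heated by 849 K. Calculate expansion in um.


dL = 9.3e-06 * 62 * 849 * 1000 = 489.533 um

489.533


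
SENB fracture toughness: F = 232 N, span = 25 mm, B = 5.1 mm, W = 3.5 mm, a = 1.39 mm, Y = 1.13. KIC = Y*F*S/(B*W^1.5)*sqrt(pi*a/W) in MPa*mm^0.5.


KIC = 1.13*232*25/(5.1*3.5^1.5)*sqrt(pi*1.39/3.5) = 219.22

219.22


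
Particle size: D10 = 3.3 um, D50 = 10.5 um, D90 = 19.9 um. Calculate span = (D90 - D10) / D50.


Span = (19.9 - 3.3) / 10.5 = 16.6 / 10.5 = 1.581

1.581


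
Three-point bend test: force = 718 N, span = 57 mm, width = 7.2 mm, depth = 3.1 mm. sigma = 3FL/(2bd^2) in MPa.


sigma = 3*718*57/(2*7.2*3.1^2) = 887.2 MPa

887.2


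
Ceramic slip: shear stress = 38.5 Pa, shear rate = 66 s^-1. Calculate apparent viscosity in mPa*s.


eta = tau/gamma * 1000 = 38.5/66 * 1000 = 583.3 mPa*s

583.3


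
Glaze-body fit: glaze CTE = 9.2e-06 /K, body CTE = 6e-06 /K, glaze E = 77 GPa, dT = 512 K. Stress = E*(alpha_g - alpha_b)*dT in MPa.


Stress = 77*1000*(9.2e-06 - 6e-06)*512 = 126.2 MPa

126.2


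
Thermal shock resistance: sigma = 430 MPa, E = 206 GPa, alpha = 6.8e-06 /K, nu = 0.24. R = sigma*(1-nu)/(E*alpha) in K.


R = 430*(1-0.24)/(206*1000*6.8e-06) = 233 K

233


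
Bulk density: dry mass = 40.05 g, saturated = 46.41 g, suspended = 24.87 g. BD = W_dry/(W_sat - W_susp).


BD = 40.05 / (46.41 - 24.87) = 40.05 / 21.54 = 1.859 g/cm^3

1.859


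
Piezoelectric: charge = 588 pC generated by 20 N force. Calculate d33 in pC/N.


d33 = 588 / 20 = 29.4 pC/N

29.4


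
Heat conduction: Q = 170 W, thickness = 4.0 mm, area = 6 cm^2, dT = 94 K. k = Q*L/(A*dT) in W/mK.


k = 170*4.0/1000/(6/10000*94) = 12.06 W/mK

12.06


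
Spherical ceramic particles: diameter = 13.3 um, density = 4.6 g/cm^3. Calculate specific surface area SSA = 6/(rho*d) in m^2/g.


SSA = 6 / (4.6 * 13.3) = 0.098 m^2/g

0.098


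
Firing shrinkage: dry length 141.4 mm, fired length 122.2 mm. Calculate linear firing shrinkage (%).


FS = (141.4 - 122.2) / 141.4 * 100 = 13.58%

13.58


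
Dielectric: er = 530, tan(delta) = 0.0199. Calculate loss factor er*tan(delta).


Loss = 530 * 0.0199 = 10.547

10.547


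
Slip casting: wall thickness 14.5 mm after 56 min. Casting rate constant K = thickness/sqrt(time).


K = 14.5 / sqrt(56) = 14.5 / 7.4833 = 1.938 mm/min^0.5

1.938


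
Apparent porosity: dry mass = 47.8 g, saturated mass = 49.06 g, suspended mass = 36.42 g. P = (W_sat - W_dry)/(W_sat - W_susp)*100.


P = (49.06 - 47.8) / (49.06 - 36.42) * 100 = 1.26 / 12.64 * 100 = 10.0%

10.0


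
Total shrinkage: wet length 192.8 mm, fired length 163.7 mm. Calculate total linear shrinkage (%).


TS = (192.8 - 163.7) / 192.8 * 100 = 15.09%

15.09


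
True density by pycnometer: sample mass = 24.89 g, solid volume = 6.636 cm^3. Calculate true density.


TD = 24.89 / 6.636 = 3.751 g/cm^3

3.751


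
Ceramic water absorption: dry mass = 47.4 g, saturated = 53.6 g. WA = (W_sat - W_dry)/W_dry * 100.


WA = (53.6 - 47.4) / 47.4 * 100 = 13.08%

13.08


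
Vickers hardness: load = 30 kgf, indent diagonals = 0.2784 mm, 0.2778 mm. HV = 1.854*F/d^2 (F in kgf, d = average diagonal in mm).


d_avg = (0.2784+0.2778)/2 = 0.2781 mm
HV = 1.854*30/0.2781^2 = 719

719


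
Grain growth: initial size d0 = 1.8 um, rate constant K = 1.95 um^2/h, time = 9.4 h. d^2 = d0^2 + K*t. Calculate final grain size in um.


d^2 = 1.8^2 + 1.95*9.4 = 21.57
d = sqrt(21.57) = 4.64 um

4.64


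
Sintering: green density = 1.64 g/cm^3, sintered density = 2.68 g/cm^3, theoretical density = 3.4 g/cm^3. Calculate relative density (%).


Relative = 2.68 / 3.4 * 100 = 78.8%

78.8


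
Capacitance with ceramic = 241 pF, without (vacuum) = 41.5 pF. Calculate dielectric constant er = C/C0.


er = 241 / 41.5 = 5.81

5.81


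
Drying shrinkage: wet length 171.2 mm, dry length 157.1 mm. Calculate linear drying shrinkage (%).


DS = (171.2 - 157.1) / 171.2 * 100 = 8.24%

8.24


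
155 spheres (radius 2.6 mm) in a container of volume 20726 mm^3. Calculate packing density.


V_sphere = 4/3*pi*2.6^3 = 73.6222 mm^3
Total V = 155*73.6222 = 11411.441 mm^3
PD = 11411.441 / 20726 = 0.551

0.551


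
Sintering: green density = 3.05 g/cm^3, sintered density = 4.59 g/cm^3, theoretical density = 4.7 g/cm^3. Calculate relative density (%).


Relative = 4.59 / 4.7 * 100 = 97.7%

97.7


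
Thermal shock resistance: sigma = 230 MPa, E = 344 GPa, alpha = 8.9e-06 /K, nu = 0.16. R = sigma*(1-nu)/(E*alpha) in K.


R = 230*(1-0.16)/(344*1000*8.9e-06) = 63 K

63


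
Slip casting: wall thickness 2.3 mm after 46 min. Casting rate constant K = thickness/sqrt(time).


K = 2.3 / sqrt(46) = 2.3 / 6.7823 = 0.339 mm/min^0.5

0.339


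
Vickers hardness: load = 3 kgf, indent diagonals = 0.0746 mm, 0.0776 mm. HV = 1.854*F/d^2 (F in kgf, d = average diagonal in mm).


d_avg = (0.0746+0.0776)/2 = 0.0761 mm
HV = 1.854*3/0.0761^2 = 960

960


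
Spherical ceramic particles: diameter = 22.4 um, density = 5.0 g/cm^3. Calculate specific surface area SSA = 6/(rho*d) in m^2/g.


SSA = 6 / (5.0 * 22.4) = 0.054 m^2/g

0.054


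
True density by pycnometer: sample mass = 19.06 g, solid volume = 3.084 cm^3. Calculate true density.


TD = 19.06 / 3.084 = 6.18 g/cm^3

6.18


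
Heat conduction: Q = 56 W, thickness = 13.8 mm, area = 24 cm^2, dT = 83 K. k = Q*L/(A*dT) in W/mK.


k = 56*13.8/1000/(24/10000*83) = 3.88 W/mK

3.88


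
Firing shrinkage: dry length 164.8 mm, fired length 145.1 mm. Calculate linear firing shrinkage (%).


FS = (164.8 - 145.1) / 164.8 * 100 = 11.95%

11.95


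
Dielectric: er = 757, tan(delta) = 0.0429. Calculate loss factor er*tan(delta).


Loss = 757 * 0.0429 = 32.475

32.475


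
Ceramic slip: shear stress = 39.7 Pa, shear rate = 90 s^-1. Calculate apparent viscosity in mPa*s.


eta = tau/gamma * 1000 = 39.7/90 * 1000 = 441.1 mPa*s

441.1


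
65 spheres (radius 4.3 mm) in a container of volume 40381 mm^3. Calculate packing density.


V_sphere = 4/3*pi*4.3^3 = 333.0381 mm^3
Total V = 65*333.0381 = 21647.4765 mm^3
PD = 21647.4765 / 40381 = 0.536

0.536


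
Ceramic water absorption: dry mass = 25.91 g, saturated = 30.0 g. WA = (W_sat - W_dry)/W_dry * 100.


WA = (30.0 - 25.91) / 25.91 * 100 = 15.79%

15.79


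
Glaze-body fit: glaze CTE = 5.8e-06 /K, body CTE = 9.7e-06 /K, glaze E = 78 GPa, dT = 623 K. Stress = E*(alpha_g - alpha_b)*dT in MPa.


Stress = 78*1000*(5.8e-06 - 9.7e-06)*623 = -189.5 MPa

-189.5


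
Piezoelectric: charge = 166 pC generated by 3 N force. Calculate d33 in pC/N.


d33 = 166 / 3 = 55.3 pC/N

55.3


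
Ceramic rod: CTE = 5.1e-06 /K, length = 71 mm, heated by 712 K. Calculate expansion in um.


dL = 5.1e-06 * 71 * 712 * 1000 = 257.815 um

257.815


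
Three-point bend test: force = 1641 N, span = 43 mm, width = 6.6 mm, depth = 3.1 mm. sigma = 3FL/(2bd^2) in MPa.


sigma = 3*1641*43/(2*6.6*3.1^2) = 1668.8 MPa

1668.8


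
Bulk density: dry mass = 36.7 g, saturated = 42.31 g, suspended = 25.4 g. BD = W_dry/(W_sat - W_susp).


BD = 36.7 / (42.31 - 25.4) = 36.7 / 16.91 = 2.17 g/cm^3

2.17


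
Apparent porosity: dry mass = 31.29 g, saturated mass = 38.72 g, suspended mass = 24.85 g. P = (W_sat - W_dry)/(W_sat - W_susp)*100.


P = (38.72 - 31.29) / (38.72 - 24.85) * 100 = 7.43 / 13.87 * 100 = 53.6%

53.6


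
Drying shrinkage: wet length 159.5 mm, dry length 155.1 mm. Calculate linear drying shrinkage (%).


DS = (159.5 - 155.1) / 159.5 * 100 = 2.76%

2.76


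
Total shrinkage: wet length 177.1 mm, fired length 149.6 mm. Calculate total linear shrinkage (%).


TS = (177.1 - 149.6) / 177.1 * 100 = 15.53%

15.53


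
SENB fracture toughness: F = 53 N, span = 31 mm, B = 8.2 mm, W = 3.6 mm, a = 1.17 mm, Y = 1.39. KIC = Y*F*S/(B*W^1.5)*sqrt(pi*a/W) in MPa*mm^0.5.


KIC = 1.39*53*31/(8.2*3.6^1.5)*sqrt(pi*1.17/3.6) = 41.2

41.2


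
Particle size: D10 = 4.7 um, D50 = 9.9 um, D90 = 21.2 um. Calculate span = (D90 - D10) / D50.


Span = (21.2 - 4.7) / 9.9 = 16.5 / 9.9 = 1.667

1.667


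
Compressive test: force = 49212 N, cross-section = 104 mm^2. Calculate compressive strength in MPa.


CS = 49212 / 104 = 473.2 MPa

473.2


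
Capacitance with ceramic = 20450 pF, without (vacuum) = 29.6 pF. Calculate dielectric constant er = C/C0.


er = 20450 / 29.6 = 690.88

690.88


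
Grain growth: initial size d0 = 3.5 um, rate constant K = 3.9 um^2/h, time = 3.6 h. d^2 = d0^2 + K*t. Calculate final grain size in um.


d^2 = 3.5^2 + 3.9*3.6 = 26.29
d = sqrt(26.29) = 5.13 um

5.13


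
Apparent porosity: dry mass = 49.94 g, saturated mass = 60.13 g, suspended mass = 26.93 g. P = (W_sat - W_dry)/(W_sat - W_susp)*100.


P = (60.13 - 49.94) / (60.13 - 26.93) * 100 = 10.19 / 33.2 * 100 = 30.7%

30.7


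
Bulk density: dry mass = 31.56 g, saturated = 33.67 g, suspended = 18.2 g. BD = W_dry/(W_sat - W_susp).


BD = 31.56 / (33.67 - 18.2) = 31.56 / 15.47 = 2.04 g/cm^3

2.04


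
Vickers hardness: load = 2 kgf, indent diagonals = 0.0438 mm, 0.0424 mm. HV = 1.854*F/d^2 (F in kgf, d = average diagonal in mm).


d_avg = (0.0438+0.0424)/2 = 0.0431 mm
HV = 1.854*2/0.0431^2 = 1996

1996


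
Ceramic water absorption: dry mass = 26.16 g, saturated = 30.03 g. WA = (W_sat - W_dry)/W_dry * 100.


WA = (30.03 - 26.16) / 26.16 * 100 = 14.79%

14.79


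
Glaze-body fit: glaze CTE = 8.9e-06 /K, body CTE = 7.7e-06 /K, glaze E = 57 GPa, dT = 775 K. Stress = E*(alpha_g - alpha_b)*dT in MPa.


Stress = 57*1000*(8.9e-06 - 7.7e-06)*775 = 53.0 MPa

53.0


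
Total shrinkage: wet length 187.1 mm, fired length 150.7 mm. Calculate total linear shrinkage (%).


TS = (187.1 - 150.7) / 187.1 * 100 = 19.45%

19.45


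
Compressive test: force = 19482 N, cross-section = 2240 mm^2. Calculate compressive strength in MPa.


CS = 19482 / 2240 = 8.7 MPa

8.7


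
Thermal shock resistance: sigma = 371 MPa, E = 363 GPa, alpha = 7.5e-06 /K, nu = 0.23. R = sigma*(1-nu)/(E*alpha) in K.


R = 371*(1-0.23)/(363*1000*7.5e-06) = 105 K

105


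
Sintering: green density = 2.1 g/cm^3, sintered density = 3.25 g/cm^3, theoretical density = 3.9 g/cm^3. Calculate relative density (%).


Relative = 3.25 / 3.9 * 100 = 83.3%

83.3


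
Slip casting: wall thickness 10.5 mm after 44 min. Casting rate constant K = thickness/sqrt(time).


K = 10.5 / sqrt(44) = 10.5 / 6.6332 = 1.583 mm/min^0.5

1.583


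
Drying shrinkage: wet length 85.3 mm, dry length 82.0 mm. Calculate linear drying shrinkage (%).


DS = (85.3 - 82.0) / 85.3 * 100 = 3.87%

3.87


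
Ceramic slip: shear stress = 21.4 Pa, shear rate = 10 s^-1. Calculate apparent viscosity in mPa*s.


eta = tau/gamma * 1000 = 21.4/10 * 1000 = 2140.0 mPa*s

2140.0


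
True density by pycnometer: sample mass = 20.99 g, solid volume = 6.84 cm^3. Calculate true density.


TD = 20.99 / 6.84 = 3.069 g/cm^3

3.069


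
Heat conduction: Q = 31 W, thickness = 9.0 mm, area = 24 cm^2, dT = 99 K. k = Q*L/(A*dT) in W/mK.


k = 31*9.0/1000/(24/10000*99) = 1.17 W/mK

1.17


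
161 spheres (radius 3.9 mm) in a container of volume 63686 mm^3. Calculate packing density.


V_sphere = 4/3*pi*3.9^3 = 248.4748 mm^3
Total V = 161*248.4748 = 40004.4428 mm^3
PD = 40004.4428 / 63686 = 0.628

0.628


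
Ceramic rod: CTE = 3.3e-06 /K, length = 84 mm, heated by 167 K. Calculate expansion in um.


dL = 3.3e-06 * 84 * 167 * 1000 = 46.292 um

46.292


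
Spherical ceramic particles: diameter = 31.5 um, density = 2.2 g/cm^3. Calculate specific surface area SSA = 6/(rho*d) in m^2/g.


SSA = 6 / (2.2 * 31.5) = 0.087 m^2/g

0.087


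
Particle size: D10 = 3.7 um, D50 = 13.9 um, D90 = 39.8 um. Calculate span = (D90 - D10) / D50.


Span = (39.8 - 3.7) / 13.9 = 36.1 / 13.9 = 2.597

2.597


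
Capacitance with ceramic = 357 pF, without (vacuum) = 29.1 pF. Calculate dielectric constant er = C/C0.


er = 357 / 29.1 = 12.27

12.27


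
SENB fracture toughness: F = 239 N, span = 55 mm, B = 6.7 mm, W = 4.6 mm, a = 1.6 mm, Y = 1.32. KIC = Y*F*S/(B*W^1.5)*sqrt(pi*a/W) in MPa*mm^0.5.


KIC = 1.32*239*55/(6.7*4.6^1.5)*sqrt(pi*1.6/4.6) = 274.4

274.4


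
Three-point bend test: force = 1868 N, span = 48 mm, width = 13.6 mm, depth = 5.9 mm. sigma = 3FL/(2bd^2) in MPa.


sigma = 3*1868*48/(2*13.6*5.9^2) = 284.1 MPa

284.1


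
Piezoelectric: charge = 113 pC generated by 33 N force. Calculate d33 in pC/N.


d33 = 113 / 33 = 3.4 pC/N

3.4


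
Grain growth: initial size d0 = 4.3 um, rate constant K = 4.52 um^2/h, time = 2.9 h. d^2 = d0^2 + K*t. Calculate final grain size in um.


d^2 = 4.3^2 + 4.52*2.9 = 31.598
d = sqrt(31.598) = 5.62 um

5.62


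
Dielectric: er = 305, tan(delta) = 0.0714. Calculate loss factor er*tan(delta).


Loss = 305 * 0.0714 = 21.777

21.777


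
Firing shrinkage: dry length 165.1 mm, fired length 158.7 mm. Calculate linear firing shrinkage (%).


FS = (165.1 - 158.7) / 165.1 * 100 = 3.88%

3.88


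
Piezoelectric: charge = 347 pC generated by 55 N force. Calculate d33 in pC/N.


d33 = 347 / 55 = 6.3 pC/N

6.3


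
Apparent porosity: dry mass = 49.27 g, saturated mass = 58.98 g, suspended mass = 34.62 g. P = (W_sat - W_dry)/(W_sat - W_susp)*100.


P = (58.98 - 49.27) / (58.98 - 34.62) * 100 = 9.71 / 24.36 * 100 = 39.9%

39.9


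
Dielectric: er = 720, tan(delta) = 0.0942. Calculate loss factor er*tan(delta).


Loss = 720 * 0.0942 = 67.824

67.824


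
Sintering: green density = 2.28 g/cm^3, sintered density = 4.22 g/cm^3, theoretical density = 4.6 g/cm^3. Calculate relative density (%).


Relative = 4.22 / 4.6 * 100 = 91.7%

91.7


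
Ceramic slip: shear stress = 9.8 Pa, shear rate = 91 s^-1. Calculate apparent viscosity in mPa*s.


eta = tau/gamma * 1000 = 9.8/91 * 1000 = 107.7 mPa*s

107.7


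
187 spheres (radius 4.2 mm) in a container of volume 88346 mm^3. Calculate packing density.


V_sphere = 4/3*pi*4.2^3 = 310.3391 mm^3
Total V = 187*310.3391 = 58033.4117 mm^3
PD = 58033.4117 / 88346 = 0.657

0.657


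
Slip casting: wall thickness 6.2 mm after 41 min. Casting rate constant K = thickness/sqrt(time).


K = 6.2 / sqrt(41) = 6.2 / 6.4031 = 0.968 mm/min^0.5

0.968


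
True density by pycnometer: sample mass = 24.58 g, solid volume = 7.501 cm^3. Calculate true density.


TD = 24.58 / 7.501 = 3.277 g/cm^3

3.277


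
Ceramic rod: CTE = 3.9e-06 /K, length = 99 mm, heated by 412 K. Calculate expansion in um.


dL = 3.9e-06 * 99 * 412 * 1000 = 159.073 um

159.073


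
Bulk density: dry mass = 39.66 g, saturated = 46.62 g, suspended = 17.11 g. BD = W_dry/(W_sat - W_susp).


BD = 39.66 / (46.62 - 17.11) = 39.66 / 29.51 = 1.344 g/cm^3

1.344


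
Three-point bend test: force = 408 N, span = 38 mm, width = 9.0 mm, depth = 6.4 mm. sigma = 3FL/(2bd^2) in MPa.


sigma = 3*408*38/(2*9.0*6.4^2) = 63.1 MPa

63.1


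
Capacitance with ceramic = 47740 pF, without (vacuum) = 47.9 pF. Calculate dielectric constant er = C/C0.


er = 47740 / 47.9 = 996.66

996.66


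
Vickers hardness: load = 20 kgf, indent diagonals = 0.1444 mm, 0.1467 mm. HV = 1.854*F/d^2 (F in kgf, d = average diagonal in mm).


d_avg = (0.1444+0.1467)/2 = 0.14555 mm
HV = 1.854*20/0.14555^2 = 1750

1750


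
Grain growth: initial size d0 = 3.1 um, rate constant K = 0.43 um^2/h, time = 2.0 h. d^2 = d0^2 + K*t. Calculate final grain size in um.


d^2 = 3.1^2 + 0.43*2.0 = 10.47
d = sqrt(10.47) = 3.24 um

3.24


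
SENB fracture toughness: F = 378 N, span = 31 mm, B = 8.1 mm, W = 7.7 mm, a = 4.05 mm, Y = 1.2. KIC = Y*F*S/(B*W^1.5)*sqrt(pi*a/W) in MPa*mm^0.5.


KIC = 1.2*378*31/(8.1*7.7^1.5)*sqrt(pi*4.05/7.7) = 104.44

104.44


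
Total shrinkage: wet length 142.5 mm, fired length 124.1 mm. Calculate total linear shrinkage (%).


TS = (142.5 - 124.1) / 142.5 * 100 = 12.91%

12.91


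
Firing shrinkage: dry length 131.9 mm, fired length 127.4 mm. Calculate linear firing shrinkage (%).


FS = (131.9 - 127.4) / 131.9 * 100 = 3.41%

3.41


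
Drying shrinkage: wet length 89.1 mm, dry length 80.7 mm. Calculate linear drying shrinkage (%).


DS = (89.1 - 80.7) / 89.1 * 100 = 9.43%

9.43


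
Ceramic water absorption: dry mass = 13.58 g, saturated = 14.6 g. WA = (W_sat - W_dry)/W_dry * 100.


WA = (14.6 - 13.58) / 13.58 * 100 = 7.51%

7.51
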